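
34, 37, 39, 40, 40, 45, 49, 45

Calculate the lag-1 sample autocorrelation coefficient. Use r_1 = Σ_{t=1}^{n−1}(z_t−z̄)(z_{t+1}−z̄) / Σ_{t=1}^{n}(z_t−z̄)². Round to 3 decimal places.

Mean z̄ = (34 + 37 + 39 + 40 + 40 + 45 + 49 + 45)/8 = 41.1250
Deviations from mean: -7.1250, -4.1250, -2.1250, -1.1250, -1.1250, 3.8750, 7.8750, 3.8750
Σ(z_t−z̄)(z_{t+1}−z̄) = (29.3906) + (8.7656) + (2.3906) + (1.2656) + (-4.3594) + (30.5156) + (30.5156) = 98.4844
Denominator Σ(z_t−z̄)² = 166.8750
r_1 = 98.4844 / 166.8750 = 0.590

0.590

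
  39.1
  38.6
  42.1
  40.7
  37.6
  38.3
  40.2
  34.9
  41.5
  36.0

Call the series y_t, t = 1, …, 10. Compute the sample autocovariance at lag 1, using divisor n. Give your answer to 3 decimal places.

Mean ȳ = (39.1 + 38.6 + 42.1 + 40.7 + 37.6 + 38.3 + 40.2 + 34.9 + 41.5 + 36.0)/10 = 38.9000
Σ_{t=1}^{9}(y_t−ȳ)(y_{t+1}−ȳ) = -20.7400
γ_1 = -20.7400 / 10 = -2.074

-2.074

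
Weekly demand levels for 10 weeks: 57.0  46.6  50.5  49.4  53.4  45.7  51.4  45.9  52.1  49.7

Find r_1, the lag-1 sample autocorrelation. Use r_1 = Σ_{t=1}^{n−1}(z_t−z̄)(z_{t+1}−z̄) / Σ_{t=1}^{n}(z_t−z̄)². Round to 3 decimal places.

Mean z̄ = (57.0 + 46.6 + 50.5 + 49.4 + 53.4 + 45.7 + 51.4 + 45.9 + 52.1 + 49.7)/10 = 50.1700
Numerator Σ_{t=1}^{9}(z_t−z̄)(z_{t+1}−z̄) = -62.6389
Denominator Σ(z_t−z̄)² = 114.2010
r_1 = -62.6389 / 114.2010 = -0.548

-0.548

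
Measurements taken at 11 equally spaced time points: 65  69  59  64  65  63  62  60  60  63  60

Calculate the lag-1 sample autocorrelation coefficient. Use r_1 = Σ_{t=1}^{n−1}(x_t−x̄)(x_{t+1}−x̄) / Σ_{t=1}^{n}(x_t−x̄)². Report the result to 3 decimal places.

Mean x̄ = (65 + 69 + 59 + 64 + 65 + 63 + 62 + 60 + 60 + 63 + 60)/11 = 62.7273
Numerator Σ_{t=1}^{10}(x_t−x̄)(x_{t+1}−x̄) = -2.6198
Denominator Σ(x_t−x̄)² = 88.1818
r_1 = -2.6198 / 88.1818 = -0.030

-0.030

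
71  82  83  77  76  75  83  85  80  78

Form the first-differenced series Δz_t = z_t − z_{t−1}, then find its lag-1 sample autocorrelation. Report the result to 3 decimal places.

First differences Δz: 11, 1, -6, -1, -1, 8, 2, -5, -2
Mean of differences = 0.7778
Numerator Σ(Δz_t−Δz̄)(Δz_{t+1}−Δz̄) = 20.9506
Denominator Σ(Δz_t−Δz̄)² = 251.5556
r_1(Δz) = 20.9506 / 251.5556 = 0.083

0.083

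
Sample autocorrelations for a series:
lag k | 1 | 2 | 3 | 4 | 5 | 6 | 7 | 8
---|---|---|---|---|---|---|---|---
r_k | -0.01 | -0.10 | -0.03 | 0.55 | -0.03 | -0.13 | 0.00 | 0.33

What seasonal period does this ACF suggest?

4

The largest autocorrelation is r_4 = 0.55, with a weaker echo at lag 8 (0.33); the remaining lags stay at or below 0.00.
The dominant spike at lag 4 indicates a seasonal period of 4.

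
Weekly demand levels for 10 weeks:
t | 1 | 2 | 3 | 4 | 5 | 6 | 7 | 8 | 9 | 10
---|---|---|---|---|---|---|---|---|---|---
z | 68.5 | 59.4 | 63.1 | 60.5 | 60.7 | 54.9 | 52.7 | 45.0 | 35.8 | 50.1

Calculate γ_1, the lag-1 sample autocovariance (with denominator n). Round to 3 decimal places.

Mean z̄ = (68.5 + 59.4 + 63.1 + 60.5 + 60.7 + 54.9 + 52.7 + 45.0 + 35.8 + 50.1)/10 = 55.0700
Σ_{t=1}^{9}(z_t−z̄)(z_{t+1}−z̄) = 480.2281
γ_1 = 480.2281 / 10 = 48.023

48.023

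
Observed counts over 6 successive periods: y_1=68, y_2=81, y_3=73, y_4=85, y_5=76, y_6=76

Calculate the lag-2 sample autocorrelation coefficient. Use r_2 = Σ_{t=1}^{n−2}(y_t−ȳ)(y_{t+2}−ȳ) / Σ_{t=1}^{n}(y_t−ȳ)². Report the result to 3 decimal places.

0.369

Mean ȳ = (68 + 81 + 73 + 85 + 76 + 76)/6 = 76.5000
Deviations from mean: -8.5000, 4.5000, -3.5000, 8.5000, -0.5000, -0.5000
Numerator Σ_{t=1}^{4}(y_t−ȳ)(y_{t+2}−ȳ) = 65.5000
Denominator Σ(y_t−ȳ)² = 177.5000
r_2 = 65.5000 / 177.5000 = 0.369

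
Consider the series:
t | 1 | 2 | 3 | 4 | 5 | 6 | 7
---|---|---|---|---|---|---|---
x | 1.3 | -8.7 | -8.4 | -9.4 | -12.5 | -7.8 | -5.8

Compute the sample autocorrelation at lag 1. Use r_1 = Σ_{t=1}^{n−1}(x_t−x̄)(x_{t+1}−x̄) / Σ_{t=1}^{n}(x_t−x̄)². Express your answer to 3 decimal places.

0.039

Mean x̄ = (1.3 − 8.7 − 8.4 − 9.4 − 12.5 − 7.8 − 5.8)/7 = -7.3286
Deviations from mean: 8.6286, -1.3714, -1.0714, -2.0714, -5.1714, -0.4714, 1.5286
Numerator Σ_{t=1}^{6}(x_t−x̄)(x_{t+1}−x̄) = 4.2849
Denominator Σ(x_t−x̄)² = 111.0743
r_1 = 4.2849 / 111.0743 = 0.039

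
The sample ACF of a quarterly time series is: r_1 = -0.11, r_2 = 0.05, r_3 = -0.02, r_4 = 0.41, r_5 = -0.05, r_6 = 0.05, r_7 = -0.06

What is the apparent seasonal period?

4

The largest autocorrelation is r_4 = 0.41; the remaining lags stay at or below 0.05.
The dominant spike at lag 4 indicates a seasonal period of 4.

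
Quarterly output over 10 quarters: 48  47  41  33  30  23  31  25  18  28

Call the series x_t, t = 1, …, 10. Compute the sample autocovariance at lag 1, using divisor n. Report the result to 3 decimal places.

57.304

Mean x̄ = (48 + 47 + 41 + 33 + 30 + 23 + 31 + 25 + 18 + 28)/10 = 32.4000
Σ_{t=1}^{9}(x_t−x̄)(x_{t+1}−x̄) = 573.0400
γ_1 = 573.0400 / 10 = 57.304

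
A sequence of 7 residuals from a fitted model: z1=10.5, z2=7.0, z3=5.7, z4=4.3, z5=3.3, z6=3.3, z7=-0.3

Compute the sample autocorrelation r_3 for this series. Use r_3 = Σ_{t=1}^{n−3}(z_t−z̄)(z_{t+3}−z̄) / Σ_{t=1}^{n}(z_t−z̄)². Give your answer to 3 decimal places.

-0.072

Mean z̄ = (10.5 + 7.0 + 5.7 + 4.3 + 3.3 + 3.3 − 0.3)/7 = 4.8286
Deviations from mean: 5.6714, 2.1714, 0.8714, -0.5286, -1.5286, -1.5286, -5.1286
Numerator Σ_{t=1}^{4}(z_t−z̄)(z_{t+3}−z̄) = -4.9382
Denominator Σ(z_t−z̄)² = 68.8943
r_3 = -4.9382 / 68.8943 = -0.072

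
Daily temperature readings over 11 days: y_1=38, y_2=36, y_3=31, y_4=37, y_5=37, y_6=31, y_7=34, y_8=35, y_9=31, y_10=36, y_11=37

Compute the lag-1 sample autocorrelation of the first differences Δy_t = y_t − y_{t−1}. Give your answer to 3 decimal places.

-0.353

First differences Δy: -2, -5, 6, 0, -6, 3, 1, -4, 5, 1
Mean of differences = -0.1000
Numerator Σ(Δy_t−Δȳ)(Δy_{t+1}−Δȳ) = -54.0100
Denominator Σ(Δy_t−Δȳ)² = 152.9000
r_1(Δy) = -54.0100 / 152.9000 = -0.353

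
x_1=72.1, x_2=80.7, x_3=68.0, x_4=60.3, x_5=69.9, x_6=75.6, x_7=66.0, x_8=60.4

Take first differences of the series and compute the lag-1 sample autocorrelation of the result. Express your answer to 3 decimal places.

First differences Δx: 8.6, -12.7, -7.7, 9.6, 5.7, -9.6, -5.6
Mean of differences = -1.6714
Numerator Σ(Δx_t−Δx̄)(Δx_{t+1}−Δx̄) = -58.9537
Denominator Σ(Δx_t−Δx̄)² = 523.1543
r_1(Δx) = -58.9537 / 523.1543 = -0.113

-0.113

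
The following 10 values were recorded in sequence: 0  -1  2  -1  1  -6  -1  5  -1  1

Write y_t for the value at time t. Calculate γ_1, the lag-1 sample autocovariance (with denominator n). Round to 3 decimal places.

-1.621

Mean ȳ = (0 − 1 + 2 − 1 + 1 − 6 − 1 + 5 − 1 + 1)/10 = -0.1000
Σ_{t=1}^{9}(y_t−ȳ)(y_{t+1}−ȳ) = -16.2100
γ_1 = -16.2100 / 10 = -1.621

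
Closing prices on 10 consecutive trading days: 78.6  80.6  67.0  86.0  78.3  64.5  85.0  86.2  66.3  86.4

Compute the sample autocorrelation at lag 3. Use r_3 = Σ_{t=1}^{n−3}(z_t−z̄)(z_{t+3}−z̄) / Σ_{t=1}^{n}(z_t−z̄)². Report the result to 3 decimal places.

0.615

Mean z̄ = (78.6 + 80.6 + 67.0 + 86.0 + 78.3 + 64.5 + 85.0 + 86.2 + 66.3 + 86.4)/10 = 77.8900
Σ(z_t−z̄)(z_{t+3}−z̄) = (5.7581) + (1.1111) + (145.8171) + (57.6621) + (3.4071) + (155.1901) + (60.5061) = 429.4517
Denominator Σ(z_t−z̄)² = 698.0290
r_3 = 429.4517 / 698.0290 = 0.615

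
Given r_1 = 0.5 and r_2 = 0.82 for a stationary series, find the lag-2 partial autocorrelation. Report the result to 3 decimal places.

0.760

φ_{22} = (r_2 − r_1²) / (1 − r_1²)
r_1² = (0.5)² = 0.25
Numerator = 0.82 − 0.2500 = 0.5700; denominator = 1 − 0.2500 = 0.7500
φ_{22} = 0.5700 / 0.7500 = 0.760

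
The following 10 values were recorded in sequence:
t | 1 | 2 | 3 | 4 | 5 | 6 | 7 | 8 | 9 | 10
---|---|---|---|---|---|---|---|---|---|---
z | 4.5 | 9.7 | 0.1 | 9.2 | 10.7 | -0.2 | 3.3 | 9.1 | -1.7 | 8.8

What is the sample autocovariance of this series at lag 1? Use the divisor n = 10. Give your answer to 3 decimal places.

-10.291

Mean z̄ = (4.5 + 9.7 + 0.1 + 9.2 + 10.7 − 0.2 + 3.3 + 9.1 − 1.7 + 8.8)/10 = 5.3500
Σ_{t=1}^{9}(z_t−z̄)(z_{t+1}−z̄) = -102.9125
γ_1 = -102.9125 / 10 = -10.291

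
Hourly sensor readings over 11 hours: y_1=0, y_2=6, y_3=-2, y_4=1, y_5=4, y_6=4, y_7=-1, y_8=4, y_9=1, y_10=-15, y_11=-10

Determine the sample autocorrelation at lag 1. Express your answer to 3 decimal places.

Mean ȳ = (0 + 6 − 2 + 1 + 4 + 4 − 1 + 4 + 1 − 15 − 10)/11 = -0.7273
Numerator Σ_{t=1}^{10}(y_t−ȳ)(y_{t+1}−ȳ) = 137.9256
Denominator Σ(y_t−ȳ)² = 410.1818
r_1 = 137.9256 / 410.1818 = 0.336

0.336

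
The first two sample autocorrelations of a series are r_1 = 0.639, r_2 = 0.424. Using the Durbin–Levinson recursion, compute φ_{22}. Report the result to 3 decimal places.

φ_{22} = (r_2 − r_1²) / (1 − r_1²)
r_1² = (0.639)² = 0.408321
Numerator = 0.424 − 0.4083 = 0.0157; denominator = 1 − 0.4083 = 0.5917
φ_{22} = 0.0157 / 0.5917 = 0.026

0.026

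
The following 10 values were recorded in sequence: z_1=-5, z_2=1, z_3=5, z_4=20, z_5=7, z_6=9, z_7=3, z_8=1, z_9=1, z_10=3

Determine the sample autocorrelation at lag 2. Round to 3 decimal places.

Mean z̄ = (-5 + 1 + 5 + 20 + 7 + 9 + 3 + 1 + 1 + 3)/10 = 4.5000
Numerator Σ_{t=1}^{8}(z_t−z̄)(z_{t+2}−z̄) = 3.0000
Denominator Σ(z_t−z̄)² = 398.5000
r_2 = 3.0000 / 398.5000 = 0.008

0.008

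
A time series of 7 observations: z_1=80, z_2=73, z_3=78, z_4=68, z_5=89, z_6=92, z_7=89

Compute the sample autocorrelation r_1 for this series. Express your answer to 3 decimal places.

0.294

Mean z̄ = (80 + 73 + 78 + 68 + 89 + 92 + 89)/7 = 81.2857
Numerator Σ_{t=1}^{6}(z_t−z̄)(z_{t+1}−z̄) = 144.3469
Denominator Σ(z_t−z̄)² = 491.4286
r_1 = 144.3469 / 491.4286 = 0.294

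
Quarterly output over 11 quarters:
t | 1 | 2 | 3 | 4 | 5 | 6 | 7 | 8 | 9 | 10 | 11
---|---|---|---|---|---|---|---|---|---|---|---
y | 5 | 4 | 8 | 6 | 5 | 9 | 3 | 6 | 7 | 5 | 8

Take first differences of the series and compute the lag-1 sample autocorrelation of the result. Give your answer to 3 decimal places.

-0.639

First differences Δy: -1, 4, -2, -1, 4, -6, 3, 1, -2, 3
Mean of differences = 0.3000
Numerator Σ(Δy_t−Δȳ)(Δy_{t+1}−Δȳ) = -61.3900
Denominator Σ(Δy_t−Δȳ)² = 96.1000
r_1(Δy) = -61.3900 / 96.1000 = -0.639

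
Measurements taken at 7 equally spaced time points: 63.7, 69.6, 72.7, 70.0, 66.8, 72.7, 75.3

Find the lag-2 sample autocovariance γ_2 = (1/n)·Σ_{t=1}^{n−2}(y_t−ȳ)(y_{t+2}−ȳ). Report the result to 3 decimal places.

-6.083

Mean ȳ = (63.7 + 69.6 + 72.7 + 70.0 + 66.8 + 72.7 + 75.3)/7 = 70.1143
Deviations: -6.4143, -0.5143, 2.5857, -0.1143, -3.3143, 2.5857, 5.1857
Σ_{t=1}^{5}(y_t−ȳ)(y_{t+2}−ȳ) = -42.5790
γ_2 = -42.5790 / 7 = -6.083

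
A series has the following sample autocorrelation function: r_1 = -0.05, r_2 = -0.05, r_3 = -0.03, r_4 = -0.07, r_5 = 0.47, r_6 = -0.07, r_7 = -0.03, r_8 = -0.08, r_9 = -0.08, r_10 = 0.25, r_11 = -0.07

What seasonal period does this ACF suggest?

The largest autocorrelation is r_5 = 0.47, with a weaker echo at lag 10 (0.25); the remaining lags stay at or below -0.03.
The dominant spike at lag 5 indicates a seasonal period of 5.

5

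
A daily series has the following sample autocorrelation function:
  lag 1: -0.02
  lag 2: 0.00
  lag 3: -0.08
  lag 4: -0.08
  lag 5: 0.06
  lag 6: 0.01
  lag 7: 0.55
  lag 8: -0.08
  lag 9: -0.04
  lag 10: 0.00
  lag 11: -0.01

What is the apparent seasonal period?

7

The largest autocorrelation is r_7 = 0.55; the remaining lags stay at or below 0.06.
The dominant spike at lag 7 indicates a seasonal period of 7.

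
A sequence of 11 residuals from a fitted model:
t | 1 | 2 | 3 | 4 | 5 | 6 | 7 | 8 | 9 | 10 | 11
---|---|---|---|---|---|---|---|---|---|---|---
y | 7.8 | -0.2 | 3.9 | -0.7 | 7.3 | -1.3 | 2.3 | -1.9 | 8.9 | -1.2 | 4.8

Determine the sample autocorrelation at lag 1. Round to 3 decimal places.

Mean ȳ = (7.8 − 0.2 + 3.9 − 0.7 + 7.3 − 1.3 + 2.3 − 1.9 + 8.9 − 1.2 + 4.8)/11 = 2.7000
Numerator Σ_{t=1}^{10}(y_t−ȳ)(y_{t+1}−ȳ) = -113.8400
Denominator Σ(y_t−ȳ)² = 163.9600
r_1 = -113.8400 / 163.9600 = -0.694

-0.694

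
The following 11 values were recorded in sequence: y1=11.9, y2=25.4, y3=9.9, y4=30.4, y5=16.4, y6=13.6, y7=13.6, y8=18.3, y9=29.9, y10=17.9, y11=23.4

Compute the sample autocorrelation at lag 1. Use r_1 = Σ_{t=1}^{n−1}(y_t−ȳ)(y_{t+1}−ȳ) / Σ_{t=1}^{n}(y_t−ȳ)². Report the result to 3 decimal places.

-0.423

Mean ȳ = (11.9 + 25.4 + 9.9 + 30.4 + 16.4 + 13.6 + 13.6 + 18.3 + 29.9 + 17.9 + 23.4)/11 = 19.1545
Numerator Σ_{t=1}^{10}(y_t−ȳ)(y_{t+1}−ȳ) = -215.2439
Denominator Σ(y_t−ȳ)² = 508.8273
r_1 = -215.2439 / 508.8273 = -0.423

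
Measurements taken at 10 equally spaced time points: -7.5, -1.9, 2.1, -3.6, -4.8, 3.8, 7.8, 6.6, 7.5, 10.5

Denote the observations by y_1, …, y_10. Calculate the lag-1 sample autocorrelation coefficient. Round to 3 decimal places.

0.498

Mean ȳ = (-7.5 − 1.9 + 2.1 − 3.6 − 4.8 + 3.8 + 7.8 + 6.6 + 7.5 + 10.5)/10 = 2.0500
Numerator Σ_{t=1}^{9}(y_t−ȳ)(y_{t+1}−ȳ) = 171.0325
Denominator Σ(y_t−ȳ)² = 343.5850
r_1 = 171.0325 / 343.5850 = 0.498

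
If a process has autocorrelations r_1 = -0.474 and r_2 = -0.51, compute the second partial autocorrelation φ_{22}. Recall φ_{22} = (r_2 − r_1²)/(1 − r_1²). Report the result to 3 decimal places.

φ_{22} = (r_2 − r_1²) / (1 − r_1²)
r_1² = (-0.474)² = 0.224676
Numerator = -0.51 − 0.2247 = -0.7347; denominator = 1 − 0.2247 = 0.7753
φ_{22} = -0.7347 / 0.7753 = -0.948

-0.948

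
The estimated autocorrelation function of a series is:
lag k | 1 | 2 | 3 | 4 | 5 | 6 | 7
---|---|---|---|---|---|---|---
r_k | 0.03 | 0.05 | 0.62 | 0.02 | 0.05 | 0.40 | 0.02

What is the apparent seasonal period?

The largest autocorrelation is r_3 = 0.62, with a weaker echo at lag 6 (0.40); the remaining lags stay at or below 0.05.
The dominant spike at lag 3 indicates a seasonal period of 3.

3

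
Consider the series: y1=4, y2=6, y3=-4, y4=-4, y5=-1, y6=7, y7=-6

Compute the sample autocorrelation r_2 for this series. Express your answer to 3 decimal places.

Mean ȳ = (4 + 6 − 4 − 4 − 1 + 7 − 6)/7 = 0.2857
Deviations from mean: 3.7143, 5.7143, -4.2857, -4.2857, -1.2857, 6.7143, -6.2857
Σ(y_t−ȳ)(y_{t+2}−ȳ) = (-15.9184) + (-24.4898) + (5.5102) + (-28.7755) + (8.0816) = -55.5918
Denominator Σ(y_t−ȳ)² = 169.4286
r_2 = -55.5918 / 169.4286 = -0.328

-0.328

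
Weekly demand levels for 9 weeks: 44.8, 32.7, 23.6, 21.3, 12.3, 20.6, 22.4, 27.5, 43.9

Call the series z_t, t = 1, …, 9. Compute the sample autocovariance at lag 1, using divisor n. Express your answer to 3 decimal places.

Mean z̄ = (44.8 + 32.7 + 23.6 + 21.3 + 12.3 + 20.6 + 22.4 + 27.5 + 43.9)/9 = 27.6778
Σ_{t=1}^{8}(z_t−z̄)(z_{t+1}−z̄) = 333.8451
γ_1 = 333.8451 / 9 = 37.094

37.094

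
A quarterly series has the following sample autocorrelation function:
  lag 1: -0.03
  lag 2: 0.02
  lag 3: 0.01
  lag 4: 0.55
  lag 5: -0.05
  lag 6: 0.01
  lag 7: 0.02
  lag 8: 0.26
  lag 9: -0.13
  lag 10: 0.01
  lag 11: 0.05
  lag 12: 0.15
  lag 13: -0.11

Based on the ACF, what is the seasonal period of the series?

The largest autocorrelation is r_4 = 0.55, with weaker echoes at lags 8 (0.26) and 12 (0.15); the remaining lags stay at or below 0.05.
The dominant spike at lag 4 indicates a seasonal period of 4.

4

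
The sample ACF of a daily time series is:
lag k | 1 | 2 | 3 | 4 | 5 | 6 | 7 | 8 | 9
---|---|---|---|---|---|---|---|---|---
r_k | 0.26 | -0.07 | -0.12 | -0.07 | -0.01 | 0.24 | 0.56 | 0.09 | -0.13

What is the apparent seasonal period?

The largest autocorrelation is r_7 = 0.56; the remaining lags stay at or below 0.26.
The dominant spike at lag 7 indicates a seasonal period of 7.

7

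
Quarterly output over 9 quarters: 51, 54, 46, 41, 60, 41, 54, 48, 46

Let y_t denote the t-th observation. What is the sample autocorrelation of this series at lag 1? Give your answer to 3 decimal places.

Mean ȳ = (51 + 54 + 46 + 41 + 60 + 41 + 54 + 48 + 46)/9 = 49.0000
Numerator Σ_{t=1}^{8}(y_t−ȳ)(y_{t+1}−ȳ) = -199.0000
Denominator Σ(y_t−ȳ)² = 322.0000
r_1 = -199.0000 / 322.0000 = -0.618

-0.618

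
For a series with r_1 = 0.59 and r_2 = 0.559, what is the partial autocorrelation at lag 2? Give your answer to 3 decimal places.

0.324

φ_{22} = (r_2 − r_1²) / (1 − r_1²)
r_1² = (0.59)² = 0.3481
Numerator = 0.559 − 0.3481 = 0.2109; denominator = 1 − 0.3481 = 0.6519
φ_{22} = 0.2109 / 0.6519 = 0.324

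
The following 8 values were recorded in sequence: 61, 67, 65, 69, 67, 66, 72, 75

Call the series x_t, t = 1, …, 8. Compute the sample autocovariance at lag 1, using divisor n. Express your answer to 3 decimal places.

3.430

Mean x̄ = (61 + 67 + 65 + 69 + 67 + 66 + 72 + 75)/8 = 67.7500
Σ_{t=1}^{7}(x_t−x̄)(x_{t+1}−x̄) = 27.4375
γ_1 = 27.4375 / 8 = 3.430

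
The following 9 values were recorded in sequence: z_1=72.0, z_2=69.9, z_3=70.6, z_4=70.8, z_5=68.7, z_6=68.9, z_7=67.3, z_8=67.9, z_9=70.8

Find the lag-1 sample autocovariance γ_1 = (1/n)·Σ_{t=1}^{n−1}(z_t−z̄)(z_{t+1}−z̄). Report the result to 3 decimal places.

0.602

Mean z̄ = (72.0 + 69.9 + 70.6 + 70.8 + 68.7 + 68.9 + 67.3 + 67.9 + 70.8)/9 = 69.6556
Σ_{t=1}^{8}(z_t−z̄)(z_{t+1}−z̄) = 5.4191
γ_1 = 5.4191 / 9 = 0.602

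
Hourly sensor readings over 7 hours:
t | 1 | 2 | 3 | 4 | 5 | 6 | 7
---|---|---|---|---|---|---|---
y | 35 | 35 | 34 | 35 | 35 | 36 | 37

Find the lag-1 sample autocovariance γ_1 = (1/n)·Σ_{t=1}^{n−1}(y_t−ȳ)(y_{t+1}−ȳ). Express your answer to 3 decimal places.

0.274

Mean ȳ = (35 + 35 + 34 + 35 + 35 + 36 + 37)/7 = 35.2857
Σ_{t=1}^{6}(y_t−ȳ)(y_{t+1}−ȳ) = 1.9184
γ_1 = 1.9184 / 7 = 0.274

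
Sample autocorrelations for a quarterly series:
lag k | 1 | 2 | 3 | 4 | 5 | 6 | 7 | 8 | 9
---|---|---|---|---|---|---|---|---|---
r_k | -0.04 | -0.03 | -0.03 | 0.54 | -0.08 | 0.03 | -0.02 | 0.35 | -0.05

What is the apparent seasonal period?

The largest autocorrelation is r_4 = 0.54, with a weaker echo at lag 8 (0.35); the remaining lags stay at or below 0.03.
The dominant spike at lag 4 indicates a seasonal period of 4.

4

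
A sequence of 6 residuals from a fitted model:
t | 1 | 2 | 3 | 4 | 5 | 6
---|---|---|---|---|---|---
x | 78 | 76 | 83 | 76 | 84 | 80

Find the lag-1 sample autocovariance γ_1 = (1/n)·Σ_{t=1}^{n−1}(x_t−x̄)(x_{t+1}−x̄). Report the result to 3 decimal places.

Mean x̄ = (78 + 76 + 83 + 76 + 84 + 80)/6 = 79.5000
Deviations: -1.5000, -3.5000, 3.5000, -3.5000, 4.5000, 0.5000
Σ_{t=1}^{5}(x_t−x̄)(x_{t+1}−x̄) = -32.7500
γ_1 = -32.7500 / 6 = -5.458

-5.458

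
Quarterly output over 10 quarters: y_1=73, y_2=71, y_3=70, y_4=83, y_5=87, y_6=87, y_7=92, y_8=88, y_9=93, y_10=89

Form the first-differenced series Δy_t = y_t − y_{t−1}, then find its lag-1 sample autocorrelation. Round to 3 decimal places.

-0.252

First differences Δy: -2, -1, 13, 4, 0, 5, -4, 5, -4
Mean of differences = 1.7778
Numerator Σ(Δy_t−Δȳ)(Δy_{t+1}−Δȳ) = -61.2716
Denominator Σ(Δy_t−Δȳ)² = 243.5556
r_1(Δy) = -61.2716 / 243.5556 = -0.252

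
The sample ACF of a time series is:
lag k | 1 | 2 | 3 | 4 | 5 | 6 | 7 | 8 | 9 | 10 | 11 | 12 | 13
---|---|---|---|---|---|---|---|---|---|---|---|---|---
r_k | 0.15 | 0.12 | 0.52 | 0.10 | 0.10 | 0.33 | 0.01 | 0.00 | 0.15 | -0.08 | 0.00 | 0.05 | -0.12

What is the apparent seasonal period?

The largest autocorrelation is r_3 = 0.52, with a weaker echo at lag 6 (0.33); the remaining lags stay at or below 0.15.
The dominant spike at lag 3 indicates a seasonal period of 3.

3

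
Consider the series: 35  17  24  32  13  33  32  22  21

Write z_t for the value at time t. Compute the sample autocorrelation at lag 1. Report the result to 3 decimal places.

Mean z̄ = (35 + 17 + 24 + 32 + 13 + 33 + 32 + 22 + 21)/9 = 25.4444
Numerator Σ_{t=1}^{8}(z_t−z̄)(z_{t+1}−z̄) = -211.3086
Denominator Σ(z_t−z̄)² = 494.2222
r_1 = -211.3086 / 494.2222 = -0.428

-0.428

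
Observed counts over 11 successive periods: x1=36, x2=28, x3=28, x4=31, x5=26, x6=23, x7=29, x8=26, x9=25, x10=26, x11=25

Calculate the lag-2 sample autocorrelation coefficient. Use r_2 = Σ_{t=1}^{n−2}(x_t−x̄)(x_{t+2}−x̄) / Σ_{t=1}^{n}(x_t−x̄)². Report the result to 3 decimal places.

Mean x̄ = (36 + 28 + 28 + 31 + 26 + 23 + 29 + 26 + 25 + 26 + 25)/11 = 27.5455
Numerator Σ_{t=1}^{9}(x_t−x̄)(x_{t+2}−x̄) = -1.0496
Denominator Σ(x_t−x̄)² = 126.7273
r_2 = -1.0496 / 126.7273 = -0.008

-0.008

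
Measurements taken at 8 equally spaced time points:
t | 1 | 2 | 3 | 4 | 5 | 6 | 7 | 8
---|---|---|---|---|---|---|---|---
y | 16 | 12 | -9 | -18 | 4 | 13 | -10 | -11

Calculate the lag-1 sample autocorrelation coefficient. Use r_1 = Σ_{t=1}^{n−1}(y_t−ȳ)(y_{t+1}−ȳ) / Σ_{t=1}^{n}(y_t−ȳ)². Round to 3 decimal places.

0.168

Mean ȳ = (16 + 12 − 9 − 18 + 4 + 13 − 10 − 11)/8 = -0.3750
Deviations from mean: 16.3750, 12.3750, -8.6250, -17.6250, 4.3750, 13.3750, -9.6250, -10.6250
Numerator Σ_{t=1}^{7}(y_t−ȳ)(y_{t+1}−ȳ) = 202.8594
Denominator Σ(y_t−ȳ)² = 1209.8750
r_1 = 202.8594 / 1209.8750 = 0.168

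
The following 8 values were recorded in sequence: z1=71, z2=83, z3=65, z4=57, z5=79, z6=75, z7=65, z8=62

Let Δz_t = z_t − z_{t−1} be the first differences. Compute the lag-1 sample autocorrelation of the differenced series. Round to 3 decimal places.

First differences Δz: 12, -18, -8, 22, -4, -10, -3
Mean of differences = -1.2857
Numerator Σ(Δz_t−Δz̄)(Δz_{t+1}−Δz̄) = -290.7959
Denominator Σ(Δz_t−Δz̄)² = 1129.4286
r_1(Δz) = -290.7959 / 1129.4286 = -0.257

-0.257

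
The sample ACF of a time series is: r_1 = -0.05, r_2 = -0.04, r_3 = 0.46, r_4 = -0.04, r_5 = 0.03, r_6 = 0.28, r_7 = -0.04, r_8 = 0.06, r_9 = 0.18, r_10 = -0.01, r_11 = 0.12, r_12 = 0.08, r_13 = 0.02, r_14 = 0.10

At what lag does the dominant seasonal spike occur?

The largest autocorrelation is r_3 = 0.46, with weaker echoes at lags 6 (0.28) and 9 (0.18); the remaining lags stay at or below 0.12.
The dominant spike at lag 3 indicates a seasonal period of 3.

3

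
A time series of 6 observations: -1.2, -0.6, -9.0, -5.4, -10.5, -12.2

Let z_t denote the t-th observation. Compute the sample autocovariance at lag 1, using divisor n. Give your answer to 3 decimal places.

5.360

Mean z̄ = (-1.2 − 0.6 − 9.0 − 5.4 − 10.5 − 12.2)/6 = -6.4833
Σ_{t=1}^{5}(z_t−z̄)(z_{t+1}−z̄) = 32.1614
γ_1 = 32.1614 / 6 = 5.360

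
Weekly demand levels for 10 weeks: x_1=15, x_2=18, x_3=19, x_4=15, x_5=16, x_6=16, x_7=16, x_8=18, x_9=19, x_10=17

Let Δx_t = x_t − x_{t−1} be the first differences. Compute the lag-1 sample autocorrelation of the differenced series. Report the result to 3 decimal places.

First differences Δx: 3, 1, -4, 1, 0, 0, 2, 1, -2
Mean of differences = 0.2222
Numerator Σ(Δx_t−Δx̄)(Δx_{t+1}−Δx̄) = -5.2716
Denominator Σ(Δx_t−Δx̄)² = 35.5556
r_1(Δx) = -5.2716 / 35.5556 = -0.148

-0.148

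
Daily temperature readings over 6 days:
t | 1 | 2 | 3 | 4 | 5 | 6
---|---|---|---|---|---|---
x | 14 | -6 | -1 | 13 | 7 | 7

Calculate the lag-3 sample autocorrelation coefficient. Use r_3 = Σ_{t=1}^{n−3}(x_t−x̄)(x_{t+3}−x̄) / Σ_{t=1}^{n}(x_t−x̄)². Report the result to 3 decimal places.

Mean x̄ = (14 − 6 − 1 + 13 + 7 + 7)/6 = 5.6667
Deviations from mean: 8.3333, -11.6667, -6.6667, 7.3333, 1.3333, 1.3333
Numerator Σ_{t=1}^{3}(x_t−x̄)(x_{t+3}−x̄) = 36.6667
Denominator Σ(x_t−x̄)² = 307.3333
r_3 = 36.6667 / 307.3333 = 0.119

0.119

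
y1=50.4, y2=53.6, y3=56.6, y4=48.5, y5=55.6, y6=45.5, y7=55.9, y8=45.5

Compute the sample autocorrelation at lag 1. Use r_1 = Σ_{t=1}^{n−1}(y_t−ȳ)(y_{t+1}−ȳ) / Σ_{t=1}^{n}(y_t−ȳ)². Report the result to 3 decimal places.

Mean ȳ = (50.4 + 53.6 + 56.6 + 48.5 + 55.6 + 45.5 + 55.9 + 45.5)/8 = 51.4500
Deviations from mean: -1.0500, 2.1500, 5.1500, -2.9500, 4.1500, -5.9500, 4.4500, -5.9500
Numerator Σ_{t=1}^{7}(y_t−ȳ)(y_{t+1}−ȳ) = -96.2675
Denominator Σ(y_t−ȳ)² = 148.7800
r_1 = -96.2675 / 148.7800 = -0.647

-0.647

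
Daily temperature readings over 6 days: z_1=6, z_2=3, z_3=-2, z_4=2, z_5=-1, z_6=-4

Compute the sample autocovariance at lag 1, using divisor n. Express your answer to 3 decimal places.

Mean z̄ = (6 + 3 − 2 + 2 − 1 − 4)/6 = 0.6667
Deviations: 5.3333, 2.3333, -2.6667, 1.3333, -1.6667, -4.6667
Σ_{t=1}^{5}(z_t−z̄)(z_{t+1}−z̄) = 8.2222
γ_1 = 8.2222 / 6 = 1.370

1.370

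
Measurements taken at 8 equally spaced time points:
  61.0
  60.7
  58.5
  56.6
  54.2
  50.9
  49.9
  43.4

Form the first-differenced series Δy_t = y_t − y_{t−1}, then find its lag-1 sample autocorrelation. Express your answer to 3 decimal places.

-0.263

First differences Δy: -0.3, -2.2, -1.9, -2.4, -3.3, -1.0, -6.5
Mean of differences = -2.5143
Numerator Σ(Δy_t−Δȳ)(Δy_{t+1}−Δȳ) = -6.3559
Denominator Σ(Δy_t−Δȳ)² = 24.1886
r_1(Δy) = -6.3559 / 24.1886 = -0.263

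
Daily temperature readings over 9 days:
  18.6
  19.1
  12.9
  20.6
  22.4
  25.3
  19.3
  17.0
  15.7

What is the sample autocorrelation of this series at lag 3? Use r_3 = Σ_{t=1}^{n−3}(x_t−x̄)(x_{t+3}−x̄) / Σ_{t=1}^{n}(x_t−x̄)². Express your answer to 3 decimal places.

-0.619

Mean x̄ = (18.6 + 19.1 + 12.9 + 20.6 + 22.4 + 25.3 + 19.3 + 17.0 + 15.7)/9 = 18.9889
Σ(x_t−x̄)(x_{t+3}−x̄) = (-0.6265) + (0.3790) + (-38.4277) + (0.5012) + (-6.7843) + (-20.7565) = -65.7148
Denominator Σ(x_t−x̄)² = 106.1689
r_3 = -65.7148 / 106.1689 = -0.619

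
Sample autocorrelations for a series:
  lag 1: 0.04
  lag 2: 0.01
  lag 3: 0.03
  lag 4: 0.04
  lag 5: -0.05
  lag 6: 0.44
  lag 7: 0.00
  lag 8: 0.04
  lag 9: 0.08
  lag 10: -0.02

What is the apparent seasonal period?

6

The largest autocorrelation is r_6 = 0.44; the remaining lags stay at or below 0.08.
The dominant spike at lag 6 indicates a seasonal period of 6.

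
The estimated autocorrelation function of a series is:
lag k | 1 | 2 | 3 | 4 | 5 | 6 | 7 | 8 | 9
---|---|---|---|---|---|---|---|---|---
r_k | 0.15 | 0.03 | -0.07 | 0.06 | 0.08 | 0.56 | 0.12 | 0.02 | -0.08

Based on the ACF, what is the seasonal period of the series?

6

The largest autocorrelation is r_6 = 0.56; the remaining lags stay at or below 0.15.
The dominant spike at lag 6 indicates a seasonal period of 6.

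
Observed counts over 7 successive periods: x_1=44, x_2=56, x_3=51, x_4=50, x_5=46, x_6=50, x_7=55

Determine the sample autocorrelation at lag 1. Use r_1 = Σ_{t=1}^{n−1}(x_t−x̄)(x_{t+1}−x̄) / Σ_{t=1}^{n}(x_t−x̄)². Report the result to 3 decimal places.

-0.273

Mean x̄ = (44 + 56 + 51 + 50 + 46 + 50 + 55)/7 = 50.2857
Deviations from mean: -6.2857, 5.7143, 0.7143, -0.2857, -4.2857, -0.2857, 4.7143
Numerator Σ_{t=1}^{6}(x_t−x̄)(x_{t+1}−x̄) = -30.9388
Denominator Σ(x_t−x̄)² = 113.4286
r_1 = -30.9388 / 113.4286 = -0.273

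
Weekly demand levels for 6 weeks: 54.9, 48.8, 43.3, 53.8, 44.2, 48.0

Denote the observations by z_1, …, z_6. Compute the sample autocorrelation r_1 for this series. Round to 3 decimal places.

Mean z̄ = (54.9 + 48.8 + 43.3 + 53.8 + 44.2 + 48.0)/6 = 48.8333
Deviations from mean: 6.0667, -0.0333, -5.5333, 4.9667, -4.6333, -0.8333
Σ(z_t−z̄)(z_{t+1}−z̄) = (-0.2022) + (0.1844) + (-27.4822) + (-23.0122) + (3.8611) = -46.6511
Denominator Σ(z_t−z̄)² = 114.2533
r_1 = -46.6511 / 114.2533 = -0.408

-0.408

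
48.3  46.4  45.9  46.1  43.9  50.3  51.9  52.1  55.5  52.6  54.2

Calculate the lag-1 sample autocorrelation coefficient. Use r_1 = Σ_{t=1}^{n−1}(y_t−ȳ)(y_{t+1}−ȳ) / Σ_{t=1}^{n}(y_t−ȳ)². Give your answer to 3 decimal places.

Mean ȳ = (48.3 + 46.4 + 45.9 + 46.1 + 43.9 + 50.3 + 51.9 + 52.1 + 55.5 + 52.6 + 54.2)/11 = 49.7455
Numerator Σ_{t=1}^{10}(y_t−ȳ)(y_{t+1}−ȳ) = 98.7461
Denominator Σ(y_t−ȳ)² = 147.1273
r_1 = 98.7461 / 147.1273 = 0.671

0.671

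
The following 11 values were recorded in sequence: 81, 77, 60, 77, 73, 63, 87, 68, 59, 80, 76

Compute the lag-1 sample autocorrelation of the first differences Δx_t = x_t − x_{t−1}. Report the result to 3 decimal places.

-0.479

First differences Δx: -4, -17, 17, -4, -10, 24, -19, -9, 21, -4
Mean of differences = -0.5000
Numerator Σ(Δx_t−Δx̄)(Δx_{t+1}−Δx̄) = -1045.7500
Denominator Σ(Δx_t−Δx̄)² = 2182.5000
r_1(Δx) = -1045.7500 / 2182.5000 = -0.479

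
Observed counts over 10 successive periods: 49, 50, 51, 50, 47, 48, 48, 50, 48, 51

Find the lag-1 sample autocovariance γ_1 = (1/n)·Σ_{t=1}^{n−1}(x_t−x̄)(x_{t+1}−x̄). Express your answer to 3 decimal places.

0.096

Mean x̄ = (49 + 50 + 51 + 50 + 47 + 48 + 48 + 50 + 48 + 51)/10 = 49.2000
Σ_{t=1}^{9}(x_t−x̄)(x_{t+1}−x̄) = 0.9600
γ_1 = 0.9600 / 10 = 0.096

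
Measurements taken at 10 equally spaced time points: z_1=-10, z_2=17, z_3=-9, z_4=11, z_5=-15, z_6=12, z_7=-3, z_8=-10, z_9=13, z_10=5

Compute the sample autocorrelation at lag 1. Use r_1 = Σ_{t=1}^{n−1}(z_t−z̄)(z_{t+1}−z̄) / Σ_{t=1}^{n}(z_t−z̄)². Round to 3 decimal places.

-0.685

Mean z̄ = (-10 + 17 − 9 + 11 − 15 + 12 − 3 − 10 + 13 + 5)/10 = 1.1000
Numerator Σ_{t=1}^{9}(z_t−z̄)(z_{t+1}−z̄) = -856.8100
Denominator Σ(z_t−z̄)² = 1250.9000
r_1 = -856.8100 / 1250.9000 = -0.685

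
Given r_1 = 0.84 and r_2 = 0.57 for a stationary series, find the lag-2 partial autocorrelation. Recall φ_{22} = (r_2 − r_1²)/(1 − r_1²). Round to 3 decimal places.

-0.461

φ_{22} = (r_2 − r_1²) / (1 − r_1²)
r_1² = (0.84)² = 0.7056
Numerator = 0.57 − 0.7056 = -0.1356; denominator = 1 − 0.7056 = 0.2944
φ_{22} = -0.1356 / 0.2944 = -0.461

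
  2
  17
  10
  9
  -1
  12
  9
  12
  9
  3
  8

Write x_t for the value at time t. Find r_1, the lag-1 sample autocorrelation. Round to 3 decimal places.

Mean x̄ = (2 + 17 + 10 + 9 − 1 + 12 + 9 + 12 + 9 + 3 + 8)/11 = 8.1818
Numerator Σ_{t=1}^{10}(x_t−x̄)(x_{t+1}−x̄) = -73.4876
Denominator Σ(x_t−x̄)² = 261.6364
r_1 = -73.4876 / 261.6364 = -0.281

-0.281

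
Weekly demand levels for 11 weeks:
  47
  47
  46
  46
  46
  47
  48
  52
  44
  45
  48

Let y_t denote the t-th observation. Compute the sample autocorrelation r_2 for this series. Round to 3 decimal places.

Mean ȳ = (47 + 47 + 46 + 46 + 46 + 47 + 48 + 52 + 44 + 45 + 48)/11 = 46.9091
Numerator Σ_{t=1}^{9}(y_t−ȳ)(y_{t+2}−ȳ) = -16.0165
Denominator Σ(y_t−ȳ)² = 42.9091
r_2 = -16.0165 / 42.9091 = -0.373

-0.373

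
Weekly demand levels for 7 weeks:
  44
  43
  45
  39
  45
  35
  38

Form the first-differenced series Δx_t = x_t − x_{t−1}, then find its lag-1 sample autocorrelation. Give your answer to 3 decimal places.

-0.828

First differences Δx: -1, 2, -6, 6, -10, 3
Mean of differences = -1.0000
Numerator Σ(Δx_t−Δx̄)(Δx_{t+1}−Δx̄) = -149.0000
Denominator Σ(Δx_t−Δx̄)² = 180.0000
r_1(Δx) = -149.0000 / 180.0000 = -0.828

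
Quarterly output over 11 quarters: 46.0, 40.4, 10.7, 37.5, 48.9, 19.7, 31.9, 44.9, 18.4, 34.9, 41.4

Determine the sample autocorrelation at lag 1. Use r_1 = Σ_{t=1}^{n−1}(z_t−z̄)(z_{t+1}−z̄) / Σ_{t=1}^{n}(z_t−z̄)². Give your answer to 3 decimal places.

-0.305

Mean z̄ = (46.0 + 40.4 + 10.7 + 37.5 + 48.9 + 19.7 + 31.9 + 44.9 + 18.4 + 34.9 + 41.4)/11 = 34.0636
Numerator Σ_{t=1}^{10}(z_t−z̄)(z_{t+1}−z̄) = -483.8840
Denominator Σ(z_t−z̄)² = 1588.7055
r_1 = -483.8840 / 1588.7055 = -0.305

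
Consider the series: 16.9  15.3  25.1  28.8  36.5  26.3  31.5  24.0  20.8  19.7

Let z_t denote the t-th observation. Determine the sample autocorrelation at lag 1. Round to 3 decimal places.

Mean z̄ = (16.9 + 15.3 + 25.1 + 28.8 + 36.5 + 26.3 + 31.5 + 24.0 + 20.8 + 19.7)/10 = 24.4900
Numerator Σ_{t=1}^{9}(z_t−z̄)(z_{t+1}−z̄) = 169.0129
Denominator Σ(z_t−z̄)² = 394.4690
r_1 = 169.0129 / 394.4690 = 0.428

0.428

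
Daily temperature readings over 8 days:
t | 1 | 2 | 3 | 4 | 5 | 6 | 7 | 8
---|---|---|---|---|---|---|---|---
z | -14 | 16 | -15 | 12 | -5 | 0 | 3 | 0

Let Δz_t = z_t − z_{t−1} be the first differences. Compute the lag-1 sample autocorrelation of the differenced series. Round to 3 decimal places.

First differences Δz: 30, -31, 27, -17, 5, 3, -3
Mean of differences = 2.0000
Numerator Σ(Δz_t−Δz̄)(Δz_{t+1}−Δz̄) = -2283.0000
Denominator Σ(Δz_t−Δz̄)² = 2894.0000
r_1(Δz) = -2283.0000 / 2894.0000 = -0.789

-0.789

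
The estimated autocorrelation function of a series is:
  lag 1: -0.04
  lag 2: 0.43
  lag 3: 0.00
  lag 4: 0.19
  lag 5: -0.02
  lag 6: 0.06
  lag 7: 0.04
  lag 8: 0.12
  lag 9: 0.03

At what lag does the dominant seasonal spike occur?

The largest autocorrelation is r_2 = 0.43, with a weaker echo at lag 4 (0.19); the remaining lags stay at or below 0.12.
The dominant spike at lag 2 indicates a seasonal period of 2.

2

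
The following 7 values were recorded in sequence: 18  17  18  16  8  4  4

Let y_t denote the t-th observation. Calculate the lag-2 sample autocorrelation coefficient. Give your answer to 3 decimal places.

Mean ȳ = (18 + 17 + 18 + 16 + 8 + 4 + 4)/7 = 12.1429
Deviations from mean: 5.8571, 4.8571, 5.8571, 3.8571, -4.1429, -8.1429, -8.1429
Σ(y_t−ȳ)(y_{t+2}−ȳ) = (34.3061) + (18.7347) + (-24.2653) + (-31.4082) + (33.7347) = 31.1020
Denominator Σ(y_t−ȳ)² = 256.8571
r_2 = 31.1020 / 256.8571 = 0.121

0.121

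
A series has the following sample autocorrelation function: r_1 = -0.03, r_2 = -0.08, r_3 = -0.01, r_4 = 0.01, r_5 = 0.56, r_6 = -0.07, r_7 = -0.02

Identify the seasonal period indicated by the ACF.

5

The largest autocorrelation is r_5 = 0.56; the remaining lags stay at or below 0.01.
The dominant spike at lag 5 indicates a seasonal period of 5.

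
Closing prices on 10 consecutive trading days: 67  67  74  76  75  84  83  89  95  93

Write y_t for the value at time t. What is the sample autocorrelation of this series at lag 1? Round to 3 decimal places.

Mean ȳ = (67 + 67 + 74 + 76 + 75 + 84 + 83 + 89 + 95 + 93)/10 = 80.3000
Numerator Σ_{t=1}^{9}(y_t−ȳ)(y_{t+1}−ȳ) = 639.0100
Denominator Σ(y_t−ȳ)² = 914.1000
r_1 = 639.0100 / 914.1000 = 0.699

0.699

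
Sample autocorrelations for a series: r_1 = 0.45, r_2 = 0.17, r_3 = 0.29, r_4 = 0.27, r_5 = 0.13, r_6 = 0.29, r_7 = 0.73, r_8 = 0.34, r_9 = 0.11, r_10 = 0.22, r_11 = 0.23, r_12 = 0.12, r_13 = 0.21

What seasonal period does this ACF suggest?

7

The largest autocorrelation is r_7 = 0.73; the remaining lags stay at or below 0.45. The elevated value at lag 1 (0.45), dropping to 0.17 at lag 2, reflects decaying short-term dependence rather than seasonality.
The dominant spike at lag 7 indicates a seasonal period of 7.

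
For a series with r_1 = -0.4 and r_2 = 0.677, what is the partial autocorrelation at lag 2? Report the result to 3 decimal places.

0.615

φ_{22} = (r_2 − r_1²) / (1 − r_1²)
r_1² = (-0.4)² = 0.16
Numerator = 0.677 − 0.1600 = 0.5170; denominator = 1 − 0.1600 = 0.8400
φ_{22} = 0.5170 / 0.8400 = 0.615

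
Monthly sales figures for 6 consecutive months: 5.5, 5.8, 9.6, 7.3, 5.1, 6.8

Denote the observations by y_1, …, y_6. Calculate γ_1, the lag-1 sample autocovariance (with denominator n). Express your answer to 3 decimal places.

-0.149

Mean ȳ = (5.5 + 5.8 + 9.6 + 7.3 + 5.1 + 6.8)/6 = 6.6833
Σ_{t=1}^{5}(y_t−ȳ)(y_{t+1}−ȳ) = -0.8936
γ_1 = -0.8936 / 6 = -0.149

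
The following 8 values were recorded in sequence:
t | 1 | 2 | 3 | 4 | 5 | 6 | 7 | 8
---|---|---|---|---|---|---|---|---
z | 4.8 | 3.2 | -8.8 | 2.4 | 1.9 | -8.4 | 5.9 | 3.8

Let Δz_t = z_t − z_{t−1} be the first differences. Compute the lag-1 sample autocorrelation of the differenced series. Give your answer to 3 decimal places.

First differences Δz: -1.6, -12.0, 11.2, -0.5, -10.3, 14.3, -2.1
Mean of differences = -0.1429
Numerator Σ(Δz_t−Δz̄)(Δz_{t+1}−Δz̄) = -292.6047
Denominator Σ(Δz_t−Δz̄)² = 587.0971
r_1(Δz) = -292.6047 / 587.0971 = -0.498

-0.498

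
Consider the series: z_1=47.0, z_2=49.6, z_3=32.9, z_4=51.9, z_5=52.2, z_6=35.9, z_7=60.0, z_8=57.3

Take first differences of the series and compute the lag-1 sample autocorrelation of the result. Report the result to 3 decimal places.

First differences Δz: 2.6, -16.7, 19.0, 0.3, -16.3, 24.1, -2.7
Mean of differences = 1.4714
Numerator Σ(Δz_t−Δz̄)(Δz_{t+1}−Δz̄) = -835.2780
Denominator Σ(Δz_t−Δz̄)² = 1485.3743
r_1(Δz) = -835.2780 / 1485.3743 = -0.562

-0.562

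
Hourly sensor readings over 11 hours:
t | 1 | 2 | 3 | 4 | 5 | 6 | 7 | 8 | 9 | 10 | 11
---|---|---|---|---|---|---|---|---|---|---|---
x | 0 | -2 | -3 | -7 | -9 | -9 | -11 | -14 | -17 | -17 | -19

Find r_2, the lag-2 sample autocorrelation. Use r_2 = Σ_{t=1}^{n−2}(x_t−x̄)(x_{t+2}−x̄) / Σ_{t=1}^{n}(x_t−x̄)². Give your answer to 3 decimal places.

0.469

Mean x̄ = (0 − 2 − 3 − 7 − 9 − 9 − 11 − 14 − 17 − 17 − 19)/11 = -9.8182
Numerator Σ_{t=1}^{9}(x_t−x̄)(x_{t+2}−x̄) = 196.9339
Denominator Σ(x_t−x̄)² = 419.6364
r_2 = 196.9339 / 419.6364 = 0.469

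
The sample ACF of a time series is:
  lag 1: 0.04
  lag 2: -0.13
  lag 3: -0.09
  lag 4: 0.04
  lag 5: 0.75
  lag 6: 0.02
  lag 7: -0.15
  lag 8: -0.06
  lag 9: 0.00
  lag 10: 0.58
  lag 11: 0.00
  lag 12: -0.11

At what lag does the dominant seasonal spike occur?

5

The largest autocorrelation is r_5 = 0.75, with a weaker echo at lag 10 (0.58); the remaining lags stay at or below 0.04.
The dominant spike at lag 5 indicates a seasonal period of 5.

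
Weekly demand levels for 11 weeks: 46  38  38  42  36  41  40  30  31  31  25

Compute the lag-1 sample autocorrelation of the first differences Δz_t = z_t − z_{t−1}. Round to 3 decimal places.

-0.333

First differences Δz: -8, 0, 4, -6, 5, -1, -10, 1, 0, -6
Mean of differences = -2.1000
Numerator Σ(Δz_t−Δz̄)(Δz_{t+1}−Δz̄) = -78.1100
Denominator Σ(Δz_t−Δz̄)² = 234.9000
r_1(Δz) = -78.1100 / 234.9000 = -0.333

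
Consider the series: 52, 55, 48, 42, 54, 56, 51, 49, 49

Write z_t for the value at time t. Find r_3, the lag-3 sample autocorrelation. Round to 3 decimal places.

Mean z̄ = (52 + 55 + 48 + 42 + 54 + 56 + 51 + 49 + 49)/9 = 50.6667
Numerator Σ_{t=1}^{6}(z_t−z̄)(z_{t+3}−z̄) = -28.6667
Denominator Σ(z_t−z̄)² = 148.0000
r_3 = -28.6667 / 148.0000 = -0.194

-0.194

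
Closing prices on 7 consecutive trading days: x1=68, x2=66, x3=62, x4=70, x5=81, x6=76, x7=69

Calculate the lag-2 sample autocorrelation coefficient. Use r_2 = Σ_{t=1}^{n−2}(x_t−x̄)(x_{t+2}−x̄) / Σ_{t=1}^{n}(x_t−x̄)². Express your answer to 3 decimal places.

-0.348

Mean x̄ = (68 + 66 + 62 + 70 + 81 + 76 + 69)/7 = 70.2857
Deviations from mean: -2.2857, -4.2857, -8.2857, -0.2857, 10.7143, 5.7143, -1.2857
Σ(x_t−x̄)(x_{t+2}−x̄) = (18.9388) + (1.2245) + (-88.7755) + (-1.6327) + (-13.7755) = -84.0204
Denominator Σ(x_t−x̄)² = 241.4286
r_2 = -84.0204 / 241.4286 = -0.348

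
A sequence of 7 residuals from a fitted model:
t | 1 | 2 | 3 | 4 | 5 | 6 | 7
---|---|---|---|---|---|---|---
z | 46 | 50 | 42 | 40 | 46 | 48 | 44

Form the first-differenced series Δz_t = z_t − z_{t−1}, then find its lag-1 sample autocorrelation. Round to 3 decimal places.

First differences Δz: 4, -8, -2, 6, 2, -4
Mean of differences = -0.3333
Numerator Σ(Δz_t−Δz̄)(Δz_{t+1}−Δz̄) = -24.7778
Denominator Σ(Δz_t−Δz̄)² = 139.3333
r_1(Δz) = -24.7778 / 139.3333 = -0.178

-0.178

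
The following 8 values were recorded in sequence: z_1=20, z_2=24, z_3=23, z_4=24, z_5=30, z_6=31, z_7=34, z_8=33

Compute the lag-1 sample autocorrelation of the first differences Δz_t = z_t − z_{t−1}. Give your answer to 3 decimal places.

First differences Δz: 4, -1, 1, 6, 1, 3, -1
Mean of differences = 1.8571
Numerator Σ(Δz_t−Δz̄)(Δz_{t+1}−Δz̄) = -15.0204
Denominator Σ(Δz_t−Δz̄)² = 40.8571
r_1(Δz) = -15.0204 / 40.8571 = -0.368

-0.368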